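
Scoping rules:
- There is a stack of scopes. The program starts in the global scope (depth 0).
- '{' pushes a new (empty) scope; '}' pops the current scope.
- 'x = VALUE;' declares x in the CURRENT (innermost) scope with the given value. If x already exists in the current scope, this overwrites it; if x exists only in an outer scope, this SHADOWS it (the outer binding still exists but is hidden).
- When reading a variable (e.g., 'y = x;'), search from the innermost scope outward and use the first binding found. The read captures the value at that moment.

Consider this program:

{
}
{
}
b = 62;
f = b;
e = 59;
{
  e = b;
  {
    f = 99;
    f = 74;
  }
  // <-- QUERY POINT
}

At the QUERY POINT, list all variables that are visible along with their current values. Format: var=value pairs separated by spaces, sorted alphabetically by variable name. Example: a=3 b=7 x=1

Step 1: enter scope (depth=1)
Step 2: exit scope (depth=0)
Step 3: enter scope (depth=1)
Step 4: exit scope (depth=0)
Step 5: declare b=62 at depth 0
Step 6: declare f=(read b)=62 at depth 0
Step 7: declare e=59 at depth 0
Step 8: enter scope (depth=1)
Step 9: declare e=(read b)=62 at depth 1
Step 10: enter scope (depth=2)
Step 11: declare f=99 at depth 2
Step 12: declare f=74 at depth 2
Step 13: exit scope (depth=1)
Visible at query point: b=62 e=62 f=62

Answer: b=62 e=62 f=62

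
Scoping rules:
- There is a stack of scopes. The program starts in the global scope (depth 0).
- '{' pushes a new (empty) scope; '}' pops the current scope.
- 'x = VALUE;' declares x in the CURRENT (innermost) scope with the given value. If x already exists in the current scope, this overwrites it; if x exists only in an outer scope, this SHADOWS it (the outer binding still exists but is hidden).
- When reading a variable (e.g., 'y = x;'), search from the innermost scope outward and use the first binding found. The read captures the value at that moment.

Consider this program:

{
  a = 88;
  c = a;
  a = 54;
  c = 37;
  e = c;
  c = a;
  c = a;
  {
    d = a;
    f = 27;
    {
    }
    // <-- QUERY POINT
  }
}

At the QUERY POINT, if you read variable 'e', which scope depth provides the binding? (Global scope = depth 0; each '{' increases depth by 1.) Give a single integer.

Step 1: enter scope (depth=1)
Step 2: declare a=88 at depth 1
Step 3: declare c=(read a)=88 at depth 1
Step 4: declare a=54 at depth 1
Step 5: declare c=37 at depth 1
Step 6: declare e=(read c)=37 at depth 1
Step 7: declare c=(read a)=54 at depth 1
Step 8: declare c=(read a)=54 at depth 1
Step 9: enter scope (depth=2)
Step 10: declare d=(read a)=54 at depth 2
Step 11: declare f=27 at depth 2
Step 12: enter scope (depth=3)
Step 13: exit scope (depth=2)
Visible at query point: a=54 c=54 d=54 e=37 f=27

Answer: 1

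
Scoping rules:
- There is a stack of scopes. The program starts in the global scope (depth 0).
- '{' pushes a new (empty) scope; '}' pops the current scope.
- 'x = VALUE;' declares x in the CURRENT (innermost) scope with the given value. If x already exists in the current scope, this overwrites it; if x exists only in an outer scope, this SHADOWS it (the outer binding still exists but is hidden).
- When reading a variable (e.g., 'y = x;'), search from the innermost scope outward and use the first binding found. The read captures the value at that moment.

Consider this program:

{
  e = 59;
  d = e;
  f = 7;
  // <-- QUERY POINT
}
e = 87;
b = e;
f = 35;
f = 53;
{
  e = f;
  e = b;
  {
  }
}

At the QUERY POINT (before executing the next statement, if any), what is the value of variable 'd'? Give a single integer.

Answer: 59

Derivation:
Step 1: enter scope (depth=1)
Step 2: declare e=59 at depth 1
Step 3: declare d=(read e)=59 at depth 1
Step 4: declare f=7 at depth 1
Visible at query point: d=59 e=59 f=7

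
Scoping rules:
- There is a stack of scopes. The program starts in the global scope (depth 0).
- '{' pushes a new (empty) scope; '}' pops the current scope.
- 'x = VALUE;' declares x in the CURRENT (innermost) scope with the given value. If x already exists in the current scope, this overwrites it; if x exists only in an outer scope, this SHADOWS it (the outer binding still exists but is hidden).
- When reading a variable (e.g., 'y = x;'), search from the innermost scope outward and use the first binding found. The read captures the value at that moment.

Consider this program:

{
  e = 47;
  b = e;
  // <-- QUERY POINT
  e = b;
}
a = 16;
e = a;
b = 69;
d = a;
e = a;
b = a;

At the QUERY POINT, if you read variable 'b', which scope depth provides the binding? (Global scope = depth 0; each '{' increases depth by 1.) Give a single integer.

Answer: 1

Derivation:
Step 1: enter scope (depth=1)
Step 2: declare e=47 at depth 1
Step 3: declare b=(read e)=47 at depth 1
Visible at query point: b=47 e=47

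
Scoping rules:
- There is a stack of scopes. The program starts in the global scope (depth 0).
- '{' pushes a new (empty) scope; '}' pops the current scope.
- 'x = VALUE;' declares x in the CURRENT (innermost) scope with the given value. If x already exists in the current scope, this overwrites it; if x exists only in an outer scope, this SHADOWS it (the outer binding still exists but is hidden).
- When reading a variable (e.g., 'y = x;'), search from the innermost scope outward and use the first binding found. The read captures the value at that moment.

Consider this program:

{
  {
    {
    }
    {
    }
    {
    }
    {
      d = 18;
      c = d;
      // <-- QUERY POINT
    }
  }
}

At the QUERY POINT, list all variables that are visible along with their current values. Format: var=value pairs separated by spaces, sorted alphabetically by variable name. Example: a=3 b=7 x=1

Answer: c=18 d=18

Derivation:
Step 1: enter scope (depth=1)
Step 2: enter scope (depth=2)
Step 3: enter scope (depth=3)
Step 4: exit scope (depth=2)
Step 5: enter scope (depth=3)
Step 6: exit scope (depth=2)
Step 7: enter scope (depth=3)
Step 8: exit scope (depth=2)
Step 9: enter scope (depth=3)
Step 10: declare d=18 at depth 3
Step 11: declare c=(read d)=18 at depth 3
Visible at query point: c=18 d=18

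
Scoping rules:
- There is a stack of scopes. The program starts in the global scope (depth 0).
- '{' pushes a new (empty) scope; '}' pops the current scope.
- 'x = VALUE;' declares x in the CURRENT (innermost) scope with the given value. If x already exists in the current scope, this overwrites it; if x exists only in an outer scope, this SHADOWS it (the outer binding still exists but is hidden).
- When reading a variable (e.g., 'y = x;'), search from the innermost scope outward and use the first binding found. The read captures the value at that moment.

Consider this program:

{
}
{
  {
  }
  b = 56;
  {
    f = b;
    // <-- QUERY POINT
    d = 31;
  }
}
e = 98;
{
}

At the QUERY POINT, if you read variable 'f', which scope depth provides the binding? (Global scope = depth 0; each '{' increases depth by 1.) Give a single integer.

Step 1: enter scope (depth=1)
Step 2: exit scope (depth=0)
Step 3: enter scope (depth=1)
Step 4: enter scope (depth=2)
Step 5: exit scope (depth=1)
Step 6: declare b=56 at depth 1
Step 7: enter scope (depth=2)
Step 8: declare f=(read b)=56 at depth 2
Visible at query point: b=56 f=56

Answer: 2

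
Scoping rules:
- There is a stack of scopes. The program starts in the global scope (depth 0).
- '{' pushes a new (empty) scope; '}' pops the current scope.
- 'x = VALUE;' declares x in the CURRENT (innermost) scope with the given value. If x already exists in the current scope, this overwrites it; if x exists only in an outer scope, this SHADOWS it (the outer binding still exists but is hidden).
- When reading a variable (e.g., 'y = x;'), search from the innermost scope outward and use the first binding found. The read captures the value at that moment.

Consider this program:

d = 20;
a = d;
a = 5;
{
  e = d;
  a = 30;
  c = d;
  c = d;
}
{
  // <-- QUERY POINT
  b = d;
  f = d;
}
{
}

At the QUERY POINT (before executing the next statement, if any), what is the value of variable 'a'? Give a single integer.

Answer: 5

Derivation:
Step 1: declare d=20 at depth 0
Step 2: declare a=(read d)=20 at depth 0
Step 3: declare a=5 at depth 0
Step 4: enter scope (depth=1)
Step 5: declare e=(read d)=20 at depth 1
Step 6: declare a=30 at depth 1
Step 7: declare c=(read d)=20 at depth 1
Step 8: declare c=(read d)=20 at depth 1
Step 9: exit scope (depth=0)
Step 10: enter scope (depth=1)
Visible at query point: a=5 d=20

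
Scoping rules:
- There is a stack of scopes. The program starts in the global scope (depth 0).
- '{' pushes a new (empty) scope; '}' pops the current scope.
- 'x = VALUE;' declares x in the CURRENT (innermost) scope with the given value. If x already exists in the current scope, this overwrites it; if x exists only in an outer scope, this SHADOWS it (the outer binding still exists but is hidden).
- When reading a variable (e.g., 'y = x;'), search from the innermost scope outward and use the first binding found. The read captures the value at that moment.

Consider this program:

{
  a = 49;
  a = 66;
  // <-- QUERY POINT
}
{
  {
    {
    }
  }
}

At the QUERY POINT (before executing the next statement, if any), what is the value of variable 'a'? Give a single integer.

Answer: 66

Derivation:
Step 1: enter scope (depth=1)
Step 2: declare a=49 at depth 1
Step 3: declare a=66 at depth 1
Visible at query point: a=66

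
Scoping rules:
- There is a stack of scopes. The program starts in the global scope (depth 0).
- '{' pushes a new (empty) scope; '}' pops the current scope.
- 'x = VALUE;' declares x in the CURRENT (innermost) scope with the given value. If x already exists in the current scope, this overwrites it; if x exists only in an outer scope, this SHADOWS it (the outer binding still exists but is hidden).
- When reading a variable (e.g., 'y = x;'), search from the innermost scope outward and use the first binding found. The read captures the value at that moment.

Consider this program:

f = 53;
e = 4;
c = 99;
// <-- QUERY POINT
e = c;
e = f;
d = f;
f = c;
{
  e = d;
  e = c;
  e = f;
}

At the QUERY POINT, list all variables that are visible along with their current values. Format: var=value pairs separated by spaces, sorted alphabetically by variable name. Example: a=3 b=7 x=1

Step 1: declare f=53 at depth 0
Step 2: declare e=4 at depth 0
Step 3: declare c=99 at depth 0
Visible at query point: c=99 e=4 f=53

Answer: c=99 e=4 f=53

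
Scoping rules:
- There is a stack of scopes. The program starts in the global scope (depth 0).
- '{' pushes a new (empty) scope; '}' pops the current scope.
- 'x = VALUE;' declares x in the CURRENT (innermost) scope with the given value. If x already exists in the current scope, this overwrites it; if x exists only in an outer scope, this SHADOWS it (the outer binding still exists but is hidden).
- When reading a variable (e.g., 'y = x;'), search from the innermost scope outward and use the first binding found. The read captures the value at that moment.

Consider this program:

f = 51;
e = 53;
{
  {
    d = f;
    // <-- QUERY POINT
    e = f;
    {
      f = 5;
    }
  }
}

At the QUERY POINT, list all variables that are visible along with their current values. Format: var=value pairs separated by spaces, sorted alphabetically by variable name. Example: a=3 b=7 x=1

Step 1: declare f=51 at depth 0
Step 2: declare e=53 at depth 0
Step 3: enter scope (depth=1)
Step 4: enter scope (depth=2)
Step 5: declare d=(read f)=51 at depth 2
Visible at query point: d=51 e=53 f=51

Answer: d=51 e=53 f=51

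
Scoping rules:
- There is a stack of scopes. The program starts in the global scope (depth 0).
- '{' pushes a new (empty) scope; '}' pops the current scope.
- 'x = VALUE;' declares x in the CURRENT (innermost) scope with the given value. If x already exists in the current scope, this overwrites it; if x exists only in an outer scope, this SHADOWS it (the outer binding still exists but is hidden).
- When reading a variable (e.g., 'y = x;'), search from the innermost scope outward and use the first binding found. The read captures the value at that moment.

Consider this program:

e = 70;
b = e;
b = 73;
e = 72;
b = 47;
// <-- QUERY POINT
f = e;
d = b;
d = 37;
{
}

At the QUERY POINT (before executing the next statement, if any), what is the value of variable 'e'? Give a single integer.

Step 1: declare e=70 at depth 0
Step 2: declare b=(read e)=70 at depth 0
Step 3: declare b=73 at depth 0
Step 4: declare e=72 at depth 0
Step 5: declare b=47 at depth 0
Visible at query point: b=47 e=72

Answer: 72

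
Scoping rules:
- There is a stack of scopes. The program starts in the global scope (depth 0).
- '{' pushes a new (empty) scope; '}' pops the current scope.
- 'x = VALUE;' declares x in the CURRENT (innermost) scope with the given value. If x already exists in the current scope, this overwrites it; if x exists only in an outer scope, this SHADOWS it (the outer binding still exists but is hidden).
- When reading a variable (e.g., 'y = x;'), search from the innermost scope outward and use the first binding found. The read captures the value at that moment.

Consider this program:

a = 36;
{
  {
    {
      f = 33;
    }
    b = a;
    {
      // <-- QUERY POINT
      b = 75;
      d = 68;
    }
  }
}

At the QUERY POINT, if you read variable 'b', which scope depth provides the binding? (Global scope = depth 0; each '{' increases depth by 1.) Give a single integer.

Answer: 2

Derivation:
Step 1: declare a=36 at depth 0
Step 2: enter scope (depth=1)
Step 3: enter scope (depth=2)
Step 4: enter scope (depth=3)
Step 5: declare f=33 at depth 3
Step 6: exit scope (depth=2)
Step 7: declare b=(read a)=36 at depth 2
Step 8: enter scope (depth=3)
Visible at query point: a=36 b=36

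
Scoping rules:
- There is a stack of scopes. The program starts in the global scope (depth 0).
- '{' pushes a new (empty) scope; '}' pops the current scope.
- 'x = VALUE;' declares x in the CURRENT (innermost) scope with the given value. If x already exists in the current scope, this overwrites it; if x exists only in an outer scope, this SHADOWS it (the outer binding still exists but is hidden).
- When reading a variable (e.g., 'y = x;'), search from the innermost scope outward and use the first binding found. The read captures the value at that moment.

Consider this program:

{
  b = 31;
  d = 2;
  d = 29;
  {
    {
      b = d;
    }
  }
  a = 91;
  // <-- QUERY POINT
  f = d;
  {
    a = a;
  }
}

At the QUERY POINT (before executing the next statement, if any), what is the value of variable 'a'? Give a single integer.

Step 1: enter scope (depth=1)
Step 2: declare b=31 at depth 1
Step 3: declare d=2 at depth 1
Step 4: declare d=29 at depth 1
Step 5: enter scope (depth=2)
Step 6: enter scope (depth=3)
Step 7: declare b=(read d)=29 at depth 3
Step 8: exit scope (depth=2)
Step 9: exit scope (depth=1)
Step 10: declare a=91 at depth 1
Visible at query point: a=91 b=31 d=29

Answer: 91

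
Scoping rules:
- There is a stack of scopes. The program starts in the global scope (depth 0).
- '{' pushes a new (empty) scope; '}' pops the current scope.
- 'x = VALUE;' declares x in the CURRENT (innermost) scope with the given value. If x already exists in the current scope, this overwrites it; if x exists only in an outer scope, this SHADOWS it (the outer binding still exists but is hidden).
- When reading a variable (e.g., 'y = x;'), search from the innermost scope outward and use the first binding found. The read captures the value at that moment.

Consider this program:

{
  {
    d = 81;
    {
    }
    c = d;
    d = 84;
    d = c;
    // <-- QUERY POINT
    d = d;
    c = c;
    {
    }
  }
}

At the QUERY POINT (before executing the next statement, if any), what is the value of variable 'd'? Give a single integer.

Answer: 81

Derivation:
Step 1: enter scope (depth=1)
Step 2: enter scope (depth=2)
Step 3: declare d=81 at depth 2
Step 4: enter scope (depth=3)
Step 5: exit scope (depth=2)
Step 6: declare c=(read d)=81 at depth 2
Step 7: declare d=84 at depth 2
Step 8: declare d=(read c)=81 at depth 2
Visible at query point: c=81 d=81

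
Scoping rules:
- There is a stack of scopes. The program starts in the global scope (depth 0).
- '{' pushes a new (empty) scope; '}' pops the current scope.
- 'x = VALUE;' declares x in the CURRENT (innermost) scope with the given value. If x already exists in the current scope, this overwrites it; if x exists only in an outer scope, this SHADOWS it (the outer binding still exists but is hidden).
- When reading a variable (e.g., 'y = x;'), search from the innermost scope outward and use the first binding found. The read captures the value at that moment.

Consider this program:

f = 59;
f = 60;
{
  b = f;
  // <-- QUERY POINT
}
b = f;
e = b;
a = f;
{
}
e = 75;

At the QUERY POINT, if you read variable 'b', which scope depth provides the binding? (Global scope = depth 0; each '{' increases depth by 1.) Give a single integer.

Step 1: declare f=59 at depth 0
Step 2: declare f=60 at depth 0
Step 3: enter scope (depth=1)
Step 4: declare b=(read f)=60 at depth 1
Visible at query point: b=60 f=60

Answer: 1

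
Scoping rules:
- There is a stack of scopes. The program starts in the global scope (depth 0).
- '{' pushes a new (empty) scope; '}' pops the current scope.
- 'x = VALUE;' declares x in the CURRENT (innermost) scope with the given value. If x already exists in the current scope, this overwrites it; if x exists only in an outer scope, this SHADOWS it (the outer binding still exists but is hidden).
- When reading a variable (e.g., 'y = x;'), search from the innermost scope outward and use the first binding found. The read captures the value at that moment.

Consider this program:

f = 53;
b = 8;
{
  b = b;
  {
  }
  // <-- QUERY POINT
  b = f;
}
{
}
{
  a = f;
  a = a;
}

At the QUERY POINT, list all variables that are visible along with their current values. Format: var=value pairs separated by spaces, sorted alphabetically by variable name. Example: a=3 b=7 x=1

Step 1: declare f=53 at depth 0
Step 2: declare b=8 at depth 0
Step 3: enter scope (depth=1)
Step 4: declare b=(read b)=8 at depth 1
Step 5: enter scope (depth=2)
Step 6: exit scope (depth=1)
Visible at query point: b=8 f=53

Answer: b=8 f=53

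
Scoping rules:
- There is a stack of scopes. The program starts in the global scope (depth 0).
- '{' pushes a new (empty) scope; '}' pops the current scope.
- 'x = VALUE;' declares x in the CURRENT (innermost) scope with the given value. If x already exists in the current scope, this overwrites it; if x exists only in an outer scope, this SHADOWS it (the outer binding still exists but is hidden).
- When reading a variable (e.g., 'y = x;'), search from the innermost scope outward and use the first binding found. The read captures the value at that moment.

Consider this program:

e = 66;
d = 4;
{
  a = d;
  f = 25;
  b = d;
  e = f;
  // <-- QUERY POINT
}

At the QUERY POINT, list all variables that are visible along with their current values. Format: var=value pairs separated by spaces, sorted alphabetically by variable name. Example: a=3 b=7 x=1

Step 1: declare e=66 at depth 0
Step 2: declare d=4 at depth 0
Step 3: enter scope (depth=1)
Step 4: declare a=(read d)=4 at depth 1
Step 5: declare f=25 at depth 1
Step 6: declare b=(read d)=4 at depth 1
Step 7: declare e=(read f)=25 at depth 1
Visible at query point: a=4 b=4 d=4 e=25 f=25

Answer: a=4 b=4 d=4 e=25 f=25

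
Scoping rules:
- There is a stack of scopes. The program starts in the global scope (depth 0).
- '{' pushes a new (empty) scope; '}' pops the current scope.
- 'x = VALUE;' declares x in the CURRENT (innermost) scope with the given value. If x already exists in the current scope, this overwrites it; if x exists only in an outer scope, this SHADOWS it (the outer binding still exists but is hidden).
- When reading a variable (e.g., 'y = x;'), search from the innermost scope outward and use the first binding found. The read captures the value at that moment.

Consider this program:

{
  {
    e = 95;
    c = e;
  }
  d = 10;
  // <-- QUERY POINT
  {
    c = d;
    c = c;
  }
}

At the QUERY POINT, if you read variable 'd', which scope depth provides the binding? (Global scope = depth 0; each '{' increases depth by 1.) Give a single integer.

Step 1: enter scope (depth=1)
Step 2: enter scope (depth=2)
Step 3: declare e=95 at depth 2
Step 4: declare c=(read e)=95 at depth 2
Step 5: exit scope (depth=1)
Step 6: declare d=10 at depth 1
Visible at query point: d=10

Answer: 1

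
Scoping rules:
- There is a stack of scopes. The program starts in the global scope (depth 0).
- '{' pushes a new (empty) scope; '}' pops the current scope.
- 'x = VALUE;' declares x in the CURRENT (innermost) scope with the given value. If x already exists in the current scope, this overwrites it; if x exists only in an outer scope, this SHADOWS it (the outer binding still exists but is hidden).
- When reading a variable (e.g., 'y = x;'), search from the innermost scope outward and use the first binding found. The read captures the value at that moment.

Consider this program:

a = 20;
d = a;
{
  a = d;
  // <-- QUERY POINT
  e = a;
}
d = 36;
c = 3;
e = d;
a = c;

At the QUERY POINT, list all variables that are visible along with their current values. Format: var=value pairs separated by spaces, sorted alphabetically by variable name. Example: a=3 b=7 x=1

Step 1: declare a=20 at depth 0
Step 2: declare d=(read a)=20 at depth 0
Step 3: enter scope (depth=1)
Step 4: declare a=(read d)=20 at depth 1
Visible at query point: a=20 d=20

Answer: a=20 d=20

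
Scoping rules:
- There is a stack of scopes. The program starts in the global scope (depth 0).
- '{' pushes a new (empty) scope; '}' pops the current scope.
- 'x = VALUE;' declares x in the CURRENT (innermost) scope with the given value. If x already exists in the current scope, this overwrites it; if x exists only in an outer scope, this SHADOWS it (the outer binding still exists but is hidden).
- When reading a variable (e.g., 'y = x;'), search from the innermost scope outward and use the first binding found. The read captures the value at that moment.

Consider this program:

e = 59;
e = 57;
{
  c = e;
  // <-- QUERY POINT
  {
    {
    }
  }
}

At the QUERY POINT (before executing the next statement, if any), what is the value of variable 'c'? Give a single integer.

Answer: 57

Derivation:
Step 1: declare e=59 at depth 0
Step 2: declare e=57 at depth 0
Step 3: enter scope (depth=1)
Step 4: declare c=(read e)=57 at depth 1
Visible at query point: c=57 e=57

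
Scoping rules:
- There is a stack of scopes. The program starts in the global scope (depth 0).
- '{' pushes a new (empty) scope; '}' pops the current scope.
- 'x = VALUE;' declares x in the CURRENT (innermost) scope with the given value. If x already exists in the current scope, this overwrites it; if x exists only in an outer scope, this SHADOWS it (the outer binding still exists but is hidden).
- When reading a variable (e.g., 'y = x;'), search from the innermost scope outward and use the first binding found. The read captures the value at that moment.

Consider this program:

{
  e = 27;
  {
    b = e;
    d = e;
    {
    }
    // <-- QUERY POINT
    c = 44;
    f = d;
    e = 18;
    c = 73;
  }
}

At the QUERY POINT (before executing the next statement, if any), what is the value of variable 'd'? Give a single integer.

Step 1: enter scope (depth=1)
Step 2: declare e=27 at depth 1
Step 3: enter scope (depth=2)
Step 4: declare b=(read e)=27 at depth 2
Step 5: declare d=(read e)=27 at depth 2
Step 6: enter scope (depth=3)
Step 7: exit scope (depth=2)
Visible at query point: b=27 d=27 e=27

Answer: 27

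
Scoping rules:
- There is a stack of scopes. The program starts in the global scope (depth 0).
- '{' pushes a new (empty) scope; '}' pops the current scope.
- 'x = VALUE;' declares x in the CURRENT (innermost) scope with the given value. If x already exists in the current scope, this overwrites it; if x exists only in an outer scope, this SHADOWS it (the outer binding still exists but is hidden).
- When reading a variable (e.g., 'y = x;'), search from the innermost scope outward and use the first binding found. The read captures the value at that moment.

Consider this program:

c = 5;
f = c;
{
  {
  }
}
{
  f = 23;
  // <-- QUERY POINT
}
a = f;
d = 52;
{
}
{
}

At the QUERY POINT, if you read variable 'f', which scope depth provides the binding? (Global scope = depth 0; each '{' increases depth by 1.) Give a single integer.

Step 1: declare c=5 at depth 0
Step 2: declare f=(read c)=5 at depth 0
Step 3: enter scope (depth=1)
Step 4: enter scope (depth=2)
Step 5: exit scope (depth=1)
Step 6: exit scope (depth=0)
Step 7: enter scope (depth=1)
Step 8: declare f=23 at depth 1
Visible at query point: c=5 f=23

Answer: 1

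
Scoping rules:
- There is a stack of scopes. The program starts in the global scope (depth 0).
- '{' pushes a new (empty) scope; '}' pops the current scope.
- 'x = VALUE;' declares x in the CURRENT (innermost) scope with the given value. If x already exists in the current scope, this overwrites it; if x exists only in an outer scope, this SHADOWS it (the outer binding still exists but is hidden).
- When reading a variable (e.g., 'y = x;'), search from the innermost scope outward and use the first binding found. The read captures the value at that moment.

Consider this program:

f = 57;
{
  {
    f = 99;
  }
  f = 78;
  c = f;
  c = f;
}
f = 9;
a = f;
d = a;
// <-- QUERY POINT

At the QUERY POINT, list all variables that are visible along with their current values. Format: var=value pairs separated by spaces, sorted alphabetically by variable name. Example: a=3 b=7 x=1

Answer: a=9 d=9 f=9

Derivation:
Step 1: declare f=57 at depth 0
Step 2: enter scope (depth=1)
Step 3: enter scope (depth=2)
Step 4: declare f=99 at depth 2
Step 5: exit scope (depth=1)
Step 6: declare f=78 at depth 1
Step 7: declare c=(read f)=78 at depth 1
Step 8: declare c=(read f)=78 at depth 1
Step 9: exit scope (depth=0)
Step 10: declare f=9 at depth 0
Step 11: declare a=(read f)=9 at depth 0
Step 12: declare d=(read a)=9 at depth 0
Visible at query point: a=9 d=9 f=9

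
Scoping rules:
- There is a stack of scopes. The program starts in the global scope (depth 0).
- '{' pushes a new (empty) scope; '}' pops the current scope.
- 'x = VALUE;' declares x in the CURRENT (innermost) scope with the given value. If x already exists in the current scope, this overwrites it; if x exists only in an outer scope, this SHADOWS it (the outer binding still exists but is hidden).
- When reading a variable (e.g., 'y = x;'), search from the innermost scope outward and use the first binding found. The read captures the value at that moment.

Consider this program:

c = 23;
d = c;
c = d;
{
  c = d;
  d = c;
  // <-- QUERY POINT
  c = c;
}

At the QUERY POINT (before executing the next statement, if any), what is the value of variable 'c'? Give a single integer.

Step 1: declare c=23 at depth 0
Step 2: declare d=(read c)=23 at depth 0
Step 3: declare c=(read d)=23 at depth 0
Step 4: enter scope (depth=1)
Step 5: declare c=(read d)=23 at depth 1
Step 6: declare d=(read c)=23 at depth 1
Visible at query point: c=23 d=23

Answer: 23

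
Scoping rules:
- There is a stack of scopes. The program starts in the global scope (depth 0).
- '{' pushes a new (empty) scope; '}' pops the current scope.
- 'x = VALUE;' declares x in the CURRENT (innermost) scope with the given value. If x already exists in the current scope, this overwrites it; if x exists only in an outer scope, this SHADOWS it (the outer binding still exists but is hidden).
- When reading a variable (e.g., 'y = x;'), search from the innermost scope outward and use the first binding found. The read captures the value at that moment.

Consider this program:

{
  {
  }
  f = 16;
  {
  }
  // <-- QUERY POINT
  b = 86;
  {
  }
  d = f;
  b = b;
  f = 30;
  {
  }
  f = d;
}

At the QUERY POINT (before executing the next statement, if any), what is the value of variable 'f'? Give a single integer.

Answer: 16

Derivation:
Step 1: enter scope (depth=1)
Step 2: enter scope (depth=2)
Step 3: exit scope (depth=1)
Step 4: declare f=16 at depth 1
Step 5: enter scope (depth=2)
Step 6: exit scope (depth=1)
Visible at query point: f=16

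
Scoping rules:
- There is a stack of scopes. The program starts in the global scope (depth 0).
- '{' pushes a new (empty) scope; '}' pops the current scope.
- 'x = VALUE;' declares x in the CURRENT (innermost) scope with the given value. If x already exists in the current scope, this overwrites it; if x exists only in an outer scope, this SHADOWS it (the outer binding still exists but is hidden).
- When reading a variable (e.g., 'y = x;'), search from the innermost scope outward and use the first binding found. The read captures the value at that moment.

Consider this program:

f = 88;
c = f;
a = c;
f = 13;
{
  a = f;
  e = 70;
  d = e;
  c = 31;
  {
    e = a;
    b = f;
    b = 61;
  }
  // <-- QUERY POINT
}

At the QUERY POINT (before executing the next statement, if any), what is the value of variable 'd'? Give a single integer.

Answer: 70

Derivation:
Step 1: declare f=88 at depth 0
Step 2: declare c=(read f)=88 at depth 0
Step 3: declare a=(read c)=88 at depth 0
Step 4: declare f=13 at depth 0
Step 5: enter scope (depth=1)
Step 6: declare a=(read f)=13 at depth 1
Step 7: declare e=70 at depth 1
Step 8: declare d=(read e)=70 at depth 1
Step 9: declare c=31 at depth 1
Step 10: enter scope (depth=2)
Step 11: declare e=(read a)=13 at depth 2
Step 12: declare b=(read f)=13 at depth 2
Step 13: declare b=61 at depth 2
Step 14: exit scope (depth=1)
Visible at query point: a=13 c=31 d=70 e=70 f=13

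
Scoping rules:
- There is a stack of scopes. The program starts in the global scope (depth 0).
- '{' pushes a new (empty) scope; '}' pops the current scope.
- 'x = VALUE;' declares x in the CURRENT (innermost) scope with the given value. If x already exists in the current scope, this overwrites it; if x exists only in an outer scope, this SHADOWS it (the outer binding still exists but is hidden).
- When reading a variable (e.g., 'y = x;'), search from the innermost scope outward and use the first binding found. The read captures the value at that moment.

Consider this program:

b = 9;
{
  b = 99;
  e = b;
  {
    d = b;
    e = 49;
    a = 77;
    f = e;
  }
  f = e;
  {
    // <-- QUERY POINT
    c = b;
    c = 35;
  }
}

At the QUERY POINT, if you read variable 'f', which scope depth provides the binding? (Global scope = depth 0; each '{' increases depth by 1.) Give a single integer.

Answer: 1

Derivation:
Step 1: declare b=9 at depth 0
Step 2: enter scope (depth=1)
Step 3: declare b=99 at depth 1
Step 4: declare e=(read b)=99 at depth 1
Step 5: enter scope (depth=2)
Step 6: declare d=(read b)=99 at depth 2
Step 7: declare e=49 at depth 2
Step 8: declare a=77 at depth 2
Step 9: declare f=(read e)=49 at depth 2
Step 10: exit scope (depth=1)
Step 11: declare f=(read e)=99 at depth 1
Step 12: enter scope (depth=2)
Visible at query point: b=99 e=99 f=99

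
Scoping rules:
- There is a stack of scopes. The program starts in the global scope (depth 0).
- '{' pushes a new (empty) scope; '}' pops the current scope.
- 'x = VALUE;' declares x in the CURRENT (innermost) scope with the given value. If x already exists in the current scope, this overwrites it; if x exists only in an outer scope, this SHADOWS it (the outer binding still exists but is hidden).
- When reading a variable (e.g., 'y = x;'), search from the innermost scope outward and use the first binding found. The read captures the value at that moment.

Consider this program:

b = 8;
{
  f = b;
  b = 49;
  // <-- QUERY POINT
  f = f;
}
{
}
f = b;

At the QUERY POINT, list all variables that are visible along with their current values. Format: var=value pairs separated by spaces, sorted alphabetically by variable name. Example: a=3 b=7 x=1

Answer: b=49 f=8

Derivation:
Step 1: declare b=8 at depth 0
Step 2: enter scope (depth=1)
Step 3: declare f=(read b)=8 at depth 1
Step 4: declare b=49 at depth 1
Visible at query point: b=49 f=8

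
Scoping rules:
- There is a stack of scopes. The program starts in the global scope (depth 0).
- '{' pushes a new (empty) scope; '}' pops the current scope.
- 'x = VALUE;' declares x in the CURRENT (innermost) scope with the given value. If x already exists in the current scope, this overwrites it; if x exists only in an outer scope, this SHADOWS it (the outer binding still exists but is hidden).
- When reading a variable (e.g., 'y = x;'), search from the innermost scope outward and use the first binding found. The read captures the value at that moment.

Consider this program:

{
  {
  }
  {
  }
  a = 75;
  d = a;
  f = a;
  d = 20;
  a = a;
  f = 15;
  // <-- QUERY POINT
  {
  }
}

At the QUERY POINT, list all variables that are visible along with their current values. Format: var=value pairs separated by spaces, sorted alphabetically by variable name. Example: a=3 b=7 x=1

Answer: a=75 d=20 f=15

Derivation:
Step 1: enter scope (depth=1)
Step 2: enter scope (depth=2)
Step 3: exit scope (depth=1)
Step 4: enter scope (depth=2)
Step 5: exit scope (depth=1)
Step 6: declare a=75 at depth 1
Step 7: declare d=(read a)=75 at depth 1
Step 8: declare f=(read a)=75 at depth 1
Step 9: declare d=20 at depth 1
Step 10: declare a=(read a)=75 at depth 1
Step 11: declare f=15 at depth 1
Visible at query point: a=75 d=20 f=15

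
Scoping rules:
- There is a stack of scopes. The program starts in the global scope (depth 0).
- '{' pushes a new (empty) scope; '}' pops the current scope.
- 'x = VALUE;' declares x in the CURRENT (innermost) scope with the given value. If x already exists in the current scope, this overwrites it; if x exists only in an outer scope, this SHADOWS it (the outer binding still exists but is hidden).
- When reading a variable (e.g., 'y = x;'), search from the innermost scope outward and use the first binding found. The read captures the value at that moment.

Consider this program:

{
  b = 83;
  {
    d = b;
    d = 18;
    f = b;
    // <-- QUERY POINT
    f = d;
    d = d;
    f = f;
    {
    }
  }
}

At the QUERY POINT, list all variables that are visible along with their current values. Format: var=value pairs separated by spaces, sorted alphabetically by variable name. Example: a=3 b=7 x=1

Answer: b=83 d=18 f=83

Derivation:
Step 1: enter scope (depth=1)
Step 2: declare b=83 at depth 1
Step 3: enter scope (depth=2)
Step 4: declare d=(read b)=83 at depth 2
Step 5: declare d=18 at depth 2
Step 6: declare f=(read b)=83 at depth 2
Visible at query point: b=83 d=18 f=83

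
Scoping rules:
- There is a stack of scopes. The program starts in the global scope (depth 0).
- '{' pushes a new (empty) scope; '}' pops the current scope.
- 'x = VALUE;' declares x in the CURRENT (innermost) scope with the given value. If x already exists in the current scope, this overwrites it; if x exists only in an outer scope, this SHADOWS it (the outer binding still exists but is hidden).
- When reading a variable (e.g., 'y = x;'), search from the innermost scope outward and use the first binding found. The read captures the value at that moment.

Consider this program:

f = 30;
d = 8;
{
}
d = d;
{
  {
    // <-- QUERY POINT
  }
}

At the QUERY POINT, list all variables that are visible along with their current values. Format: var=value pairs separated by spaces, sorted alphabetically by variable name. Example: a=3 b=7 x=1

Answer: d=8 f=30

Derivation:
Step 1: declare f=30 at depth 0
Step 2: declare d=8 at depth 0
Step 3: enter scope (depth=1)
Step 4: exit scope (depth=0)
Step 5: declare d=(read d)=8 at depth 0
Step 6: enter scope (depth=1)
Step 7: enter scope (depth=2)
Visible at query point: d=8 f=30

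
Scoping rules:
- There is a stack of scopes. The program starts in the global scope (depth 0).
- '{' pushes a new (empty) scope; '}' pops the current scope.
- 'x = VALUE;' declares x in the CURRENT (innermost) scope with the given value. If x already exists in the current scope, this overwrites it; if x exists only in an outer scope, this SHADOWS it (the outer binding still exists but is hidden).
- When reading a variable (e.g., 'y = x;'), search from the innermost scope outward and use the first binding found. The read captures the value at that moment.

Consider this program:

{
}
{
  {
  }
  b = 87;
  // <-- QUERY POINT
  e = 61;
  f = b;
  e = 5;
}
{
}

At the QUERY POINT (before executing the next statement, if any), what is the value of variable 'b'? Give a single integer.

Answer: 87

Derivation:
Step 1: enter scope (depth=1)
Step 2: exit scope (depth=0)
Step 3: enter scope (depth=1)
Step 4: enter scope (depth=2)
Step 5: exit scope (depth=1)
Step 6: declare b=87 at depth 1
Visible at query point: b=87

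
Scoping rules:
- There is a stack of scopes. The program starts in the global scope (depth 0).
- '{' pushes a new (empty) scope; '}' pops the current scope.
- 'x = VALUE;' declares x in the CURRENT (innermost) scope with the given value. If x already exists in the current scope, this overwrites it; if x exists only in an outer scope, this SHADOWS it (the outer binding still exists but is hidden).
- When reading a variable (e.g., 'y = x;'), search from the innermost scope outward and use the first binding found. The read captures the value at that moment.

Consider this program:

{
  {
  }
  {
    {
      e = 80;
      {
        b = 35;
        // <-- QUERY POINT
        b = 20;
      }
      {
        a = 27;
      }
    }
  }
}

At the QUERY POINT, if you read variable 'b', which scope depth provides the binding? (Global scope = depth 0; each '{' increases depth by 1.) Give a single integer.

Step 1: enter scope (depth=1)
Step 2: enter scope (depth=2)
Step 3: exit scope (depth=1)
Step 4: enter scope (depth=2)
Step 5: enter scope (depth=3)
Step 6: declare e=80 at depth 3
Step 7: enter scope (depth=4)
Step 8: declare b=35 at depth 4
Visible at query point: b=35 e=80

Answer: 4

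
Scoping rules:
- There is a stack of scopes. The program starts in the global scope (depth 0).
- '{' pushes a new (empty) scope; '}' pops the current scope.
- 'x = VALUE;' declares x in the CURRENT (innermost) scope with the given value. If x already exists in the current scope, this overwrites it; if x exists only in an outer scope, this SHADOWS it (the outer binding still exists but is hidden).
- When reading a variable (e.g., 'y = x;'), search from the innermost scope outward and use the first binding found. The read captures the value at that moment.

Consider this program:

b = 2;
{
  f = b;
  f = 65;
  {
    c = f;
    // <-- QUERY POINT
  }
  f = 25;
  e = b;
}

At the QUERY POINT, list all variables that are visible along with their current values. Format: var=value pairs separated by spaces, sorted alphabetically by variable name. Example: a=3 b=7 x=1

Answer: b=2 c=65 f=65

Derivation:
Step 1: declare b=2 at depth 0
Step 2: enter scope (depth=1)
Step 3: declare f=(read b)=2 at depth 1
Step 4: declare f=65 at depth 1
Step 5: enter scope (depth=2)
Step 6: declare c=(read f)=65 at depth 2
Visible at query point: b=2 c=65 f=65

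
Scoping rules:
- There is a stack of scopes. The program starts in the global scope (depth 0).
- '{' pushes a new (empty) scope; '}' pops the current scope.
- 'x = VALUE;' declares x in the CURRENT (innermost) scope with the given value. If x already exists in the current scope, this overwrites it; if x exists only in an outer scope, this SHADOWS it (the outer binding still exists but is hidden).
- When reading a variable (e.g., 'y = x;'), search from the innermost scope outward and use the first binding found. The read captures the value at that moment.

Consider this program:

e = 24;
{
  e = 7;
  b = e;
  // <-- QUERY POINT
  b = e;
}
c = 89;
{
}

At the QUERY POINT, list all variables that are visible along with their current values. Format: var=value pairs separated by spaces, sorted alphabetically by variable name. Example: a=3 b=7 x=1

Step 1: declare e=24 at depth 0
Step 2: enter scope (depth=1)
Step 3: declare e=7 at depth 1
Step 4: declare b=(read e)=7 at depth 1
Visible at query point: b=7 e=7

Answer: b=7 e=7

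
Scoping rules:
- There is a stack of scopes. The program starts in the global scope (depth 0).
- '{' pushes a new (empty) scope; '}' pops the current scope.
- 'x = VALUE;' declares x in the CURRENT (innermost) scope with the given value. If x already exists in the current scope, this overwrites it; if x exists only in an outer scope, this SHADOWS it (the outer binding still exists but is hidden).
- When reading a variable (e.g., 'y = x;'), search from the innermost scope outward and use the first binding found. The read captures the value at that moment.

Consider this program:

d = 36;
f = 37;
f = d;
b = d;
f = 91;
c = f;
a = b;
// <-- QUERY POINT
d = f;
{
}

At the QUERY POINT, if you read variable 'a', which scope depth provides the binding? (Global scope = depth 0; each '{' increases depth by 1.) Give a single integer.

Step 1: declare d=36 at depth 0
Step 2: declare f=37 at depth 0
Step 3: declare f=(read d)=36 at depth 0
Step 4: declare b=(read d)=36 at depth 0
Step 5: declare f=91 at depth 0
Step 6: declare c=(read f)=91 at depth 0
Step 7: declare a=(read b)=36 at depth 0
Visible at query point: a=36 b=36 c=91 d=36 f=91

Answer: 0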